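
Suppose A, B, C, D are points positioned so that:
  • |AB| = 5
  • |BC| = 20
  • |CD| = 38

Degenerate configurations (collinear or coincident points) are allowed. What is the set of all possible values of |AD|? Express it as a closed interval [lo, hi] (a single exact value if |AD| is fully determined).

|AB| ∈ {5}
|BC| ∈ {20}
|CD| ∈ {38}
|AC| ∈ [15, 25]
|BD| ∈ [18, 58]
|AD| ∈ [13, 63]

|AD| ∈ [13, 63]  (≈ [13.0000, 63.0000])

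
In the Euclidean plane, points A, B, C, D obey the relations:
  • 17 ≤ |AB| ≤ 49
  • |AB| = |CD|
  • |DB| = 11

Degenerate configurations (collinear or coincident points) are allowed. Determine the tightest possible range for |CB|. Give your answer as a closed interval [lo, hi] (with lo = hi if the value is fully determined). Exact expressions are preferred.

|AB| ∈ [17, 49]
|BD| ∈ {11}
|CD| ∈ [17, 49]
|AD| ∈ [6, 60]
|BC| ∈ [6, 60]
|AC| ∈ [0, 109]

|CB| ∈ [6, 60]  (≈ [6.0000, 60.0000])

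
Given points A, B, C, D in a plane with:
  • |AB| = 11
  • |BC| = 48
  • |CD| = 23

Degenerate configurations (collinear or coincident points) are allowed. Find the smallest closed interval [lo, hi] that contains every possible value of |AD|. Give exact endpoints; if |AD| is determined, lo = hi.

|AD| ∈ [14, 82]  (≈ [14.0000, 82.0000])

|AB| ∈ {11}
|BC| ∈ {48}
|CD| ∈ {23}
|AC| ∈ [37, 59]
|BD| ∈ [25, 71]
|AD| ∈ [14, 82]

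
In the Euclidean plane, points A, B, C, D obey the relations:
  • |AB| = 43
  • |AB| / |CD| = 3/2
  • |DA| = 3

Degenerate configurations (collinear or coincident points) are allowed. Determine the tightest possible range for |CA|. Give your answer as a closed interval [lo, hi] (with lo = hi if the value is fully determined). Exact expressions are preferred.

|AB| ∈ {43}
|AD| ∈ {3}
|CD| ∈ {86/3}
|BD| ∈ [40, 46]
|AC| ∈ [77/3, 95/3]
|BC| ∈ [34/3, 224/3]

|CA| ∈ [77/3, 95/3]  (≈ [25.6667, 31.6667])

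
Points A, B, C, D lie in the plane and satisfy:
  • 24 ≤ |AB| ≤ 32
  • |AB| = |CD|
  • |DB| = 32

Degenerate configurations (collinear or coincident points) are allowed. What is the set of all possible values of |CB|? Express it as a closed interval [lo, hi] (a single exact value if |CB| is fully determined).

|CB| ∈ [0, 64]  (≈ [0.0000, 64.0000])

|AB| ∈ [24, 32]
|BD| ∈ {32}
|CD| ∈ [24, 32]
|AD| ∈ [0, 64]
|BC| ∈ [0, 64]
|AC| ∈ [0, 96]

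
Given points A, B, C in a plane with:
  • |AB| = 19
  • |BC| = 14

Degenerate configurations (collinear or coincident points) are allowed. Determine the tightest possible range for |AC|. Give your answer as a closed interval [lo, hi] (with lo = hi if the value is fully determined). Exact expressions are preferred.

|AB| ∈ {19}
|BC| ∈ {14}
|AC| ∈ [5, 33]

|AC| ∈ [5, 33]  (≈ [5.0000, 33.0000])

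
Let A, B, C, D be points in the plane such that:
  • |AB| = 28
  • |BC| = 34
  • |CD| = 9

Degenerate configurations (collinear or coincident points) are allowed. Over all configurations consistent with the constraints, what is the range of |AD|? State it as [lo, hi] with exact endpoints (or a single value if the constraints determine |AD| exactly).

|AD| ∈ [0, 71]  (≈ [0.0000, 71.0000])

|AB| ∈ {28}
|BC| ∈ {34}
|CD| ∈ {9}
|AC| ∈ [6, 62]
|BD| ∈ [25, 43]
|AD| ∈ [0, 71]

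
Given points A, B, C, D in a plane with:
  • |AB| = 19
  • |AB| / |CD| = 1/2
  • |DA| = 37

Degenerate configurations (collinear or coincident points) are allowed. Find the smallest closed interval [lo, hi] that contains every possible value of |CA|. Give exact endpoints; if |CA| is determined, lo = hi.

|AB| ∈ {19}
|AD| ∈ {37}
|CD| ∈ {38}
|BD| ∈ [18, 56]
|AC| ∈ [1, 75]
|BC| ∈ [0, 94]

|CA| ∈ [1, 75]  (≈ [1.0000, 75.0000])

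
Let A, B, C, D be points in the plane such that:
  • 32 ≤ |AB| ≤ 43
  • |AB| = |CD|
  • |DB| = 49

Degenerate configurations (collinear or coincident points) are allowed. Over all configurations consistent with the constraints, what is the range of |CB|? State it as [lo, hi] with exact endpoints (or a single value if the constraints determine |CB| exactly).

|CB| ∈ [6, 92]  (≈ [6.0000, 92.0000])

|AB| ∈ [32, 43]
|BD| ∈ {49}
|CD| ∈ [32, 43]
|AD| ∈ [6, 92]
|BC| ∈ [6, 92]
|AC| ∈ [0, 135]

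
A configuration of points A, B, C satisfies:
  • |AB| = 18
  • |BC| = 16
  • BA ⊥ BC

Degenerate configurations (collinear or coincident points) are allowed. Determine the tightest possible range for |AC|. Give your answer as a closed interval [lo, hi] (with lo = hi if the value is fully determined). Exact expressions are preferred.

|AB| ∈ {18}
|BC| ∈ {16}
|AC| ∈ {2·√(145)}

|AC| = 2·√(145)  (≈ 24.0832)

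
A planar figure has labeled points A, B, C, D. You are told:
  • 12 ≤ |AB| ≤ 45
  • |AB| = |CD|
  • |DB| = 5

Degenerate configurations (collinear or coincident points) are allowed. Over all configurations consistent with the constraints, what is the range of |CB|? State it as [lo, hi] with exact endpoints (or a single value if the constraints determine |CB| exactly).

|CB| ∈ [7, 50]  (≈ [7.0000, 50.0000])

|AB| ∈ [12, 45]
|BD| ∈ {5}
|CD| ∈ [12, 45]
|AD| ∈ [7, 50]
|BC| ∈ [7, 50]
|AC| ∈ [0, 95]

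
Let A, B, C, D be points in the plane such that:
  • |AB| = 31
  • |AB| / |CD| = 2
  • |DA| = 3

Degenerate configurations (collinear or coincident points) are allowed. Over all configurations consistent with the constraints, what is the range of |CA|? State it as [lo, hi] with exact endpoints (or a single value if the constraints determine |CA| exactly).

|AB| ∈ {31}
|AD| ∈ {3}
|CD| ∈ {31/2}
|BD| ∈ [28, 34]
|AC| ∈ [25/2, 37/2]
|BC| ∈ [25/2, 99/2]

|CA| ∈ [25/2, 37/2]  (≈ [12.5000, 18.5000])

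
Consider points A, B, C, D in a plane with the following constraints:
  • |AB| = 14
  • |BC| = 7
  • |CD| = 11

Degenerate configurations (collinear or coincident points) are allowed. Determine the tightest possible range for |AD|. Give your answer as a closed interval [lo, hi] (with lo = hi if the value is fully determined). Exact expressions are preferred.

|AD| ∈ [0, 32]  (≈ [0.0000, 32.0000])

|AB| ∈ {14}
|BC| ∈ {7}
|CD| ∈ {11}
|AC| ∈ [7, 21]
|BD| ∈ [4, 18]
|AD| ∈ [0, 32]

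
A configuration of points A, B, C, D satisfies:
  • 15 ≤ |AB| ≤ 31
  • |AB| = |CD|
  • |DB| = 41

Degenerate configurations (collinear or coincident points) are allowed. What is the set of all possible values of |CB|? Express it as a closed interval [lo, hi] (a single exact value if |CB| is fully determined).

|CB| ∈ [10, 72]  (≈ [10.0000, 72.0000])

|AB| ∈ [15, 31]
|BD| ∈ {41}
|CD| ∈ [15, 31]
|AD| ∈ [10, 72]
|BC| ∈ [10, 72]
|AC| ∈ [0, 103]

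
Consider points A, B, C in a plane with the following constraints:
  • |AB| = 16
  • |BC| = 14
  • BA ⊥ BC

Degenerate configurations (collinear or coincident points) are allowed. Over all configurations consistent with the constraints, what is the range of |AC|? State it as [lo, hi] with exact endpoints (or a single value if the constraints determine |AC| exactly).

|AB| ∈ {16}
|BC| ∈ {14}
|AC| ∈ {2·√(113)}

|AC| = 2·√(113)  (≈ 21.2603)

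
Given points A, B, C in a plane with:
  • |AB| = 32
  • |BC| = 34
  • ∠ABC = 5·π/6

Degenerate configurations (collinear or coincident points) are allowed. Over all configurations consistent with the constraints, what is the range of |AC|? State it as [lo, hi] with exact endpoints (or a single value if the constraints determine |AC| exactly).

|AC| = 2·√(272·√(3) + 545)  (≈ 63.7532)

|AB| ∈ {32}
|BC| ∈ {34}
|AC| ∈ {2·√(272·√(3) + 545)}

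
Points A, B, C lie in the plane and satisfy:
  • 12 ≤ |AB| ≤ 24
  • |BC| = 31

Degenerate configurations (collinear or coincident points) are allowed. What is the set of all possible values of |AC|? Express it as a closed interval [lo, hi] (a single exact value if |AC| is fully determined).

|AB| ∈ [12, 24]
|BC| ∈ {31}
|AC| ∈ [7, 55]

|AC| ∈ [7, 55]  (≈ [7.0000, 55.0000])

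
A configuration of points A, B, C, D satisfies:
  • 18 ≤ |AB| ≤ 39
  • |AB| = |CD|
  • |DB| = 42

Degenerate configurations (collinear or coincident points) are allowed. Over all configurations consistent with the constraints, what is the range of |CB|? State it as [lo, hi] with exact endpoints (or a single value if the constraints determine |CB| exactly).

|AB| ∈ [18, 39]
|BD| ∈ {42}
|CD| ∈ [18, 39]
|AD| ∈ [3, 81]
|BC| ∈ [3, 81]
|AC| ∈ [0, 120]

|CB| ∈ [3, 81]  (≈ [3.0000, 81.0000])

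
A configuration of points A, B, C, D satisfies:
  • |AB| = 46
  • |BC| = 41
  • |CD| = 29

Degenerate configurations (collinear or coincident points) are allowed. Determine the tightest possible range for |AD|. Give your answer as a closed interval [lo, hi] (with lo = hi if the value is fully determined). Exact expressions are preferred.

|AD| ∈ [0, 116]  (≈ [0.0000, 116.0000])

|AB| ∈ {46}
|BC| ∈ {41}
|CD| ∈ {29}
|AC| ∈ [5, 87]
|BD| ∈ [12, 70]
|AD| ∈ [0, 116]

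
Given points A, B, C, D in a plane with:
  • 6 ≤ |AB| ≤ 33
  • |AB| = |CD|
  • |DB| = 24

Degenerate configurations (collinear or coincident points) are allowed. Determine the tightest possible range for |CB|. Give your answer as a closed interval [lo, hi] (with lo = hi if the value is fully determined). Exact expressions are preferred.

|AB| ∈ [6, 33]
|BD| ∈ {24}
|CD| ∈ [6, 33]
|AD| ∈ [0, 57]
|BC| ∈ [0, 57]
|AC| ∈ [0, 90]

|CB| ∈ [0, 57]  (≈ [0.0000, 57.0000])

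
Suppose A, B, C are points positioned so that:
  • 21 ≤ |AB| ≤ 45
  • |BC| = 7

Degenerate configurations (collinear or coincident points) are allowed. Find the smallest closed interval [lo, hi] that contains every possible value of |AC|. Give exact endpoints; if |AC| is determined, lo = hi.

|AC| ∈ [14, 52]  (≈ [14.0000, 52.0000])

|AB| ∈ [21, 45]
|BC| ∈ {7}
|AC| ∈ [14, 52]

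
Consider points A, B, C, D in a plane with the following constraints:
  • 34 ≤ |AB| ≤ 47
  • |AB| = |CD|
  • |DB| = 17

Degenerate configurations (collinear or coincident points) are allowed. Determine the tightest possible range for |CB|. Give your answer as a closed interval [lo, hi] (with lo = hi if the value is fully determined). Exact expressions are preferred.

|AB| ∈ [34, 47]
|BD| ∈ {17}
|CD| ∈ [34, 47]
|AD| ∈ [17, 64]
|BC| ∈ [17, 64]
|AC| ∈ [0, 111]

|CB| ∈ [17, 64]  (≈ [17.0000, 64.0000])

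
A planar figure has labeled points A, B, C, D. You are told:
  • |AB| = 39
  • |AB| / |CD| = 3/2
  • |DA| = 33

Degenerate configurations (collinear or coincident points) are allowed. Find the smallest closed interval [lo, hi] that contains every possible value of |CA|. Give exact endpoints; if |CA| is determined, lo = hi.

|AB| ∈ {39}
|AD| ∈ {33}
|CD| ∈ {26}
|BD| ∈ [6, 72]
|AC| ∈ [7, 59]
|BC| ∈ [0, 98]

|CA| ∈ [7, 59]  (≈ [7.0000, 59.0000])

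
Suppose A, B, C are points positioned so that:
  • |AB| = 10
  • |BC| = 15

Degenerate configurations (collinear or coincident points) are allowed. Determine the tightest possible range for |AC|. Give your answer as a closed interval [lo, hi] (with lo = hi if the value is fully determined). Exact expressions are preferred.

|AB| ∈ {10}
|BC| ∈ {15}
|AC| ∈ [5, 25]

|AC| ∈ [5, 25]  (≈ [5.0000, 25.0000])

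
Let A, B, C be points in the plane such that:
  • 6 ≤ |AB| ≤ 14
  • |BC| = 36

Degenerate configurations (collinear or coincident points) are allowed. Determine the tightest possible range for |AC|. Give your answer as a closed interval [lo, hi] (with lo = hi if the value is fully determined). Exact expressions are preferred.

|AC| ∈ [22, 50]  (≈ [22.0000, 50.0000])

|AB| ∈ [6, 14]
|BC| ∈ {36}
|AC| ∈ [22, 50]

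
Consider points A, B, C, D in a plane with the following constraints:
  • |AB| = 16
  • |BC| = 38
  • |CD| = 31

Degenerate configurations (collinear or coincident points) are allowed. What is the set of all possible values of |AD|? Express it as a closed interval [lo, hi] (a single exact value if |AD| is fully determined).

|AB| ∈ {16}
|BC| ∈ {38}
|CD| ∈ {31}
|AC| ∈ [22, 54]
|BD| ∈ [7, 69]
|AD| ∈ [0, 85]

|AD| ∈ [0, 85]  (≈ [0.0000, 85.0000])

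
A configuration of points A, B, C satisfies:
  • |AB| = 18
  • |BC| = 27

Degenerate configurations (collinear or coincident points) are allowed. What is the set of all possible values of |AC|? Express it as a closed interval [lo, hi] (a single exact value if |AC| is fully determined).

|AB| ∈ {18}
|BC| ∈ {27}
|AC| ∈ [9, 45]

|AC| ∈ [9, 45]  (≈ [9.0000, 45.0000])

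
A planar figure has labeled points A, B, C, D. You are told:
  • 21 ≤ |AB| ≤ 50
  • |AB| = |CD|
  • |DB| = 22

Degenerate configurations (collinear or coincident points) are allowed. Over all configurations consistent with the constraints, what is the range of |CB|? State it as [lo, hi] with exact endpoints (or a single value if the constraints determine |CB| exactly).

|CB| ∈ [0, 72]  (≈ [0.0000, 72.0000])

|AB| ∈ [21, 50]
|BD| ∈ {22}
|CD| ∈ [21, 50]
|AD| ∈ [0, 72]
|BC| ∈ [0, 72]
|AC| ∈ [0, 122]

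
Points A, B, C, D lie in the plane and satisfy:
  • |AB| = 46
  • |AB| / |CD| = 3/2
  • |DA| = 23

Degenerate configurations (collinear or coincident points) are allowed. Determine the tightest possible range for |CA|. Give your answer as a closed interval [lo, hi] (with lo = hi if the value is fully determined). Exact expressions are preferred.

|CA| ∈ [23/3, 161/3]  (≈ [7.6667, 53.6667])

|AB| ∈ {46}
|AD| ∈ {23}
|CD| ∈ {92/3}
|BD| ∈ [23, 69]
|AC| ∈ [23/3, 161/3]
|BC| ∈ [0, 299/3]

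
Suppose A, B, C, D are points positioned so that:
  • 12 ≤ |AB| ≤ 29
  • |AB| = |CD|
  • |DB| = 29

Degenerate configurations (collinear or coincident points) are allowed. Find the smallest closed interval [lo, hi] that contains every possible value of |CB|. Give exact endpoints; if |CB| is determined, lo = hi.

|AB| ∈ [12, 29]
|BD| ∈ {29}
|CD| ∈ [12, 29]
|AD| ∈ [0, 58]
|BC| ∈ [0, 58]
|AC| ∈ [0, 87]

|CB| ∈ [0, 58]  (≈ [0.0000, 58.0000])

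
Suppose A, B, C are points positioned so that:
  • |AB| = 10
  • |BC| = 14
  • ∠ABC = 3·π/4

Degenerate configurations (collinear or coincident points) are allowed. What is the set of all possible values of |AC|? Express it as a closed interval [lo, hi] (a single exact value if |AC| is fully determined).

|AB| ∈ {10}
|BC| ∈ {14}
|AC| ∈ {2·√(35·√(2) + 74)}

|AC| = 2·√(35·√(2) + 74)  (≈ 22.2259)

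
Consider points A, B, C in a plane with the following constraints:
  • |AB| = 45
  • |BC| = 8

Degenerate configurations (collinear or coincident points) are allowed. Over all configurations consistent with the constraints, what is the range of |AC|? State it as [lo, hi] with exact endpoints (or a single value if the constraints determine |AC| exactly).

|AC| ∈ [37, 53]  (≈ [37.0000, 53.0000])

|AB| ∈ {45}
|BC| ∈ {8}
|AC| ∈ [37, 53]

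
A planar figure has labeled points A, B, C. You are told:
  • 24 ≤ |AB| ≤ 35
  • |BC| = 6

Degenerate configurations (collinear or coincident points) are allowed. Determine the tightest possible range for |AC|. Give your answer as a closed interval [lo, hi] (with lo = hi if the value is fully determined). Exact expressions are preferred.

|AB| ∈ [24, 35]
|BC| ∈ {6}
|AC| ∈ [18, 41]

|AC| ∈ [18, 41]  (≈ [18.0000, 41.0000])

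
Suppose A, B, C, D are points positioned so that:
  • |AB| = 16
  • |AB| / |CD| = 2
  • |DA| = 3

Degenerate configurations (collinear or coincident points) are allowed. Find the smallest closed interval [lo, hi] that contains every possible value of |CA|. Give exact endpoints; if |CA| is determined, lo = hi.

|CA| ∈ [5, 11]  (≈ [5.0000, 11.0000])

|AB| ∈ {16}
|AD| ∈ {3}
|CD| ∈ {8}
|BD| ∈ [13, 19]
|AC| ∈ [5, 11]
|BC| ∈ [5, 27]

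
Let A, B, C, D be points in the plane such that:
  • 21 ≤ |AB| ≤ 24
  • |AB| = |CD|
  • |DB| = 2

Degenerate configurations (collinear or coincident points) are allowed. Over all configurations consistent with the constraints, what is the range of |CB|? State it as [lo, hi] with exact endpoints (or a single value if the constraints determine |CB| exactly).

|AB| ∈ [21, 24]
|BD| ∈ {2}
|CD| ∈ [21, 24]
|AD| ∈ [19, 26]
|BC| ∈ [19, 26]
|AC| ∈ [0, 50]

|CB| ∈ [19, 26]  (≈ [19.0000, 26.0000])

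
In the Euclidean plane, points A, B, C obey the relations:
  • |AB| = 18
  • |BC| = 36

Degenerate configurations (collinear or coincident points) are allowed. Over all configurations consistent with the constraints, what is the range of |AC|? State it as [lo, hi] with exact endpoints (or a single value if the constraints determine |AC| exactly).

|AC| ∈ [18, 54]  (≈ [18.0000, 54.0000])

|AB| ∈ {18}
|BC| ∈ {36}
|AC| ∈ [18, 54]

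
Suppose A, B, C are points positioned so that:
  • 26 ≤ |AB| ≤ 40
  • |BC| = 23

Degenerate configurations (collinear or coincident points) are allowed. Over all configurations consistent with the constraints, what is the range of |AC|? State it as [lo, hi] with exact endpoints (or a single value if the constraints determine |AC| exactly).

|AC| ∈ [3, 63]  (≈ [3.0000, 63.0000])

|AB| ∈ [26, 40]
|BC| ∈ {23}
|AC| ∈ [3, 63]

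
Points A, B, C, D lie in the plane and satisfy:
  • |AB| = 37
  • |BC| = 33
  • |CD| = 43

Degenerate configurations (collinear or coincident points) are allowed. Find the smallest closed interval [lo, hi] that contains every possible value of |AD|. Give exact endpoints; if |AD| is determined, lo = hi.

|AB| ∈ {37}
|BC| ∈ {33}
|CD| ∈ {43}
|AC| ∈ [4, 70]
|BD| ∈ [10, 76]
|AD| ∈ [0, 113]

|AD| ∈ [0, 113]  (≈ [0.0000, 113.0000])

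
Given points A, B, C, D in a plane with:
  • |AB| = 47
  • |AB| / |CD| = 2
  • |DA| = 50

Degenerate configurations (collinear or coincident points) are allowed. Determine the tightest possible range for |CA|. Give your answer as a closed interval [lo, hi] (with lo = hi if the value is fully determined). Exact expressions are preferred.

|CA| ∈ [53/2, 147/2]  (≈ [26.5000, 73.5000])

|AB| ∈ {47}
|AD| ∈ {50}
|CD| ∈ {47/2}
|BD| ∈ [3, 97]
|AC| ∈ [53/2, 147/2]
|BC| ∈ [0, 241/2]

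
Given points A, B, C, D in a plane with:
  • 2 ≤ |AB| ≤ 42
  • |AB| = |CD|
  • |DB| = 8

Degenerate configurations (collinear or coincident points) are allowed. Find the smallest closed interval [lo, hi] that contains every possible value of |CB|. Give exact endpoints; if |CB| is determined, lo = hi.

|AB| ∈ [2, 42]
|BD| ∈ {8}
|CD| ∈ [2, 42]
|AD| ∈ [0, 50]
|BC| ∈ [0, 50]
|AC| ∈ [0, 92]

|CB| ∈ [0, 50]  (≈ [0.0000, 50.0000])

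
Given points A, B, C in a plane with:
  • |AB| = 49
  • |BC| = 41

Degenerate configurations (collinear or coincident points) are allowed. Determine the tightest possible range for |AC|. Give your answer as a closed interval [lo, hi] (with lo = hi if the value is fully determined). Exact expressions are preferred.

|AB| ∈ {49}
|BC| ∈ {41}
|AC| ∈ [8, 90]

|AC| ∈ [8, 90]  (≈ [8.0000, 90.0000])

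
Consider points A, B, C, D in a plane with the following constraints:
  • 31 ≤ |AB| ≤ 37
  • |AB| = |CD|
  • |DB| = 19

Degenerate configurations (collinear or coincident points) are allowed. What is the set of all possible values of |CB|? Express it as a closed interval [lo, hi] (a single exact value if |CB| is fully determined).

|AB| ∈ [31, 37]
|BD| ∈ {19}
|CD| ∈ [31, 37]
|AD| ∈ [12, 56]
|BC| ∈ [12, 56]
|AC| ∈ [0, 93]

|CB| ∈ [12, 56]  (≈ [12.0000, 56.0000])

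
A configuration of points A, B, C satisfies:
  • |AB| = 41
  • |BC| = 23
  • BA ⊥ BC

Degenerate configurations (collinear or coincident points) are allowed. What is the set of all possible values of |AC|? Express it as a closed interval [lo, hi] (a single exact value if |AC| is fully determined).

|AB| ∈ {41}
|BC| ∈ {23}
|AC| ∈ {√(2210)}

|AC| = √(2210)  (≈ 47.0106)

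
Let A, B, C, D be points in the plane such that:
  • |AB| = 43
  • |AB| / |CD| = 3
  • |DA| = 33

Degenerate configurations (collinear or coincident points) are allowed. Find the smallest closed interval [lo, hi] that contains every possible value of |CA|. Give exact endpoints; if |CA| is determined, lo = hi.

|AB| ∈ {43}
|AD| ∈ {33}
|CD| ∈ {43/3}
|BD| ∈ [10, 76]
|AC| ∈ [56/3, 142/3]
|BC| ∈ [0, 271/3]

|CA| ∈ [56/3, 142/3]  (≈ [18.6667, 47.3333])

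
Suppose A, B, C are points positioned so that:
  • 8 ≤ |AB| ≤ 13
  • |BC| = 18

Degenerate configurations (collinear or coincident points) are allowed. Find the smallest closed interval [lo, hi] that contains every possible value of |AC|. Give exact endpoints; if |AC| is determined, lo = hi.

|AC| ∈ [5, 31]  (≈ [5.0000, 31.0000])

|AB| ∈ [8, 13]
|BC| ∈ {18}
|AC| ∈ [5, 31]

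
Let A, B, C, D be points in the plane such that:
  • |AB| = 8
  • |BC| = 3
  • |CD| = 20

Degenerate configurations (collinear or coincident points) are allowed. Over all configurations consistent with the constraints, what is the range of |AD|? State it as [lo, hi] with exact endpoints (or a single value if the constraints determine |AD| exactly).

|AB| ∈ {8}
|BC| ∈ {3}
|CD| ∈ {20}
|AC| ∈ [5, 11]
|BD| ∈ [17, 23]
|AD| ∈ [9, 31]

|AD| ∈ [9, 31]  (≈ [9.0000, 31.0000])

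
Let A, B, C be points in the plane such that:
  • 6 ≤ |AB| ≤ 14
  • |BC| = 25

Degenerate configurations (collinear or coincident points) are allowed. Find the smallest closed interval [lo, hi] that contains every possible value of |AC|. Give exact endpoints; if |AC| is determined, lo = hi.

|AC| ∈ [11, 39]  (≈ [11.0000, 39.0000])

|AB| ∈ [6, 14]
|BC| ∈ {25}
|AC| ∈ [11, 39]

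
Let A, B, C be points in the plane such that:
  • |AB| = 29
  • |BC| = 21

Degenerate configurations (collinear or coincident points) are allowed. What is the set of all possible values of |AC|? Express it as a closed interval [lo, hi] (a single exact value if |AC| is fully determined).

|AB| ∈ {29}
|BC| ∈ {21}
|AC| ∈ [8, 50]

|AC| ∈ [8, 50]  (≈ [8.0000, 50.0000])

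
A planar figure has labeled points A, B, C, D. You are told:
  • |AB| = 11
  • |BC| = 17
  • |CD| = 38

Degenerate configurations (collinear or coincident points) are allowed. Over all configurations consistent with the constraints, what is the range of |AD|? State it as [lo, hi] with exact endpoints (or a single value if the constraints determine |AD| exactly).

|AB| ∈ {11}
|BC| ∈ {17}
|CD| ∈ {38}
|AC| ∈ [6, 28]
|BD| ∈ [21, 55]
|AD| ∈ [10, 66]

|AD| ∈ [10, 66]  (≈ [10.0000, 66.0000])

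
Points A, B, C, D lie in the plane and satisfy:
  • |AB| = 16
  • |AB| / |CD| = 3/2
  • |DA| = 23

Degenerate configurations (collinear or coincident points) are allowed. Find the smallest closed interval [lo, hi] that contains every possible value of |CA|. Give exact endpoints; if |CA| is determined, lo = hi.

|CA| ∈ [37/3, 101/3]  (≈ [12.3333, 33.6667])

|AB| ∈ {16}
|AD| ∈ {23}
|CD| ∈ {32/3}
|BD| ∈ [7, 39]
|AC| ∈ [37/3, 101/3]
|BC| ∈ [0, 149/3]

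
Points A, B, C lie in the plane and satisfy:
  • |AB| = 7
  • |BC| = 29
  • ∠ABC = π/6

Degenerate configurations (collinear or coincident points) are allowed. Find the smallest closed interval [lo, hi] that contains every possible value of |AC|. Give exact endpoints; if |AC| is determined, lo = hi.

|AC| = √(890 - 203·√(3))  (≈ 23.2033)

|AB| ∈ {7}
|BC| ∈ {29}
|AC| ∈ {√(890 - 203·√(3))}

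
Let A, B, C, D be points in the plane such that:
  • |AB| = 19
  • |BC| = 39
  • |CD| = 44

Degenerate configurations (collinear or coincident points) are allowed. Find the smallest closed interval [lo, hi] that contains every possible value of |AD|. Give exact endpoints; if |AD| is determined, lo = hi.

|AD| ∈ [0, 102]  (≈ [0.0000, 102.0000])

|AB| ∈ {19}
|BC| ∈ {39}
|CD| ∈ {44}
|AC| ∈ [20, 58]
|BD| ∈ [5, 83]
|AD| ∈ [0, 102]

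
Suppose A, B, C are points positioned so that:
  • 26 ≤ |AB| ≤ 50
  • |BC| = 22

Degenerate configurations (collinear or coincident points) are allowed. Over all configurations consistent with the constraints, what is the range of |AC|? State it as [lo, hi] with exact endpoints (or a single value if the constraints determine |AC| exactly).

|AC| ∈ [4, 72]  (≈ [4.0000, 72.0000])

|AB| ∈ [26, 50]
|BC| ∈ {22}
|AC| ∈ [4, 72]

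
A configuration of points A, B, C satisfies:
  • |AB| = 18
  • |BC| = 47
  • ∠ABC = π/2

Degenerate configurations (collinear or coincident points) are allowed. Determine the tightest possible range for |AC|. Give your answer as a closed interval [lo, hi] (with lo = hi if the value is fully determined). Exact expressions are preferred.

|AB| ∈ {18}
|BC| ∈ {47}
|AC| ∈ {√(2533)}

|AC| = √(2533)  (≈ 50.3289)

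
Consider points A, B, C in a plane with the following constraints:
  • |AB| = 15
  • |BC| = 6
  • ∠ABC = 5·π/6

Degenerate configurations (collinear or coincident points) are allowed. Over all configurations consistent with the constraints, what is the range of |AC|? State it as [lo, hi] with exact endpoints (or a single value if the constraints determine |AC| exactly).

|AC| = 3·√(10·√(3) + 29)  (≈ 20.4178)

|AB| ∈ {15}
|BC| ∈ {6}
|AC| ∈ {3·√(10·√(3) + 29)}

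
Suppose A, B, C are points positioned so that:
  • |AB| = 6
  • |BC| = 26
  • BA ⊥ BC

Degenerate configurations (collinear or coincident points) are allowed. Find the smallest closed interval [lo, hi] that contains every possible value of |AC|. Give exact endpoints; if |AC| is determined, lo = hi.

|AB| ∈ {6}
|BC| ∈ {26}
|AC| ∈ {2·√(178)}

|AC| = 2·√(178)  (≈ 26.6833)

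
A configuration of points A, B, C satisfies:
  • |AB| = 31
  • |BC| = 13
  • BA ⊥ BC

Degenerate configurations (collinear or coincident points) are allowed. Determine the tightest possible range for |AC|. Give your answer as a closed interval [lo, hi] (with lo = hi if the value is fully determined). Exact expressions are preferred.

|AB| ∈ {31}
|BC| ∈ {13}
|AC| ∈ {√(1130)}

|AC| = √(1130)  (≈ 33.6155)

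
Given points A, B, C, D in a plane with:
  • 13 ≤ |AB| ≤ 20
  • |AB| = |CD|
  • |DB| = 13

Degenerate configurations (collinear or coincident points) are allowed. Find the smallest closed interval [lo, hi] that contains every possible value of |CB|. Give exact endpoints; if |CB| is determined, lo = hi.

|CB| ∈ [0, 33]  (≈ [0.0000, 33.0000])

|AB| ∈ [13, 20]
|BD| ∈ {13}
|CD| ∈ [13, 20]
|AD| ∈ [0, 33]
|BC| ∈ [0, 33]
|AC| ∈ [0, 53]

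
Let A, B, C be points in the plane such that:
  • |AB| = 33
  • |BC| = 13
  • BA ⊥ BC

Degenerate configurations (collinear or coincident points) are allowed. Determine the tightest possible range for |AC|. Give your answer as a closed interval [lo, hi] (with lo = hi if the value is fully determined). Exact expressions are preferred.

|AC| = √(1258)  (≈ 35.4683)

|AB| ∈ {33}
|BC| ∈ {13}
|AC| ∈ {√(1258)}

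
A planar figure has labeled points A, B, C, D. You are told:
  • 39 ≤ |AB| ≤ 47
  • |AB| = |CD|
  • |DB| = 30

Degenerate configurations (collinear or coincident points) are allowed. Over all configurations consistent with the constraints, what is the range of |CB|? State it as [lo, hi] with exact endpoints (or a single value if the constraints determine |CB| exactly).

|AB| ∈ [39, 47]
|BD| ∈ {30}
|CD| ∈ [39, 47]
|AD| ∈ [9, 77]
|BC| ∈ [9, 77]
|AC| ∈ [0, 124]

|CB| ∈ [9, 77]  (≈ [9.0000, 77.0000])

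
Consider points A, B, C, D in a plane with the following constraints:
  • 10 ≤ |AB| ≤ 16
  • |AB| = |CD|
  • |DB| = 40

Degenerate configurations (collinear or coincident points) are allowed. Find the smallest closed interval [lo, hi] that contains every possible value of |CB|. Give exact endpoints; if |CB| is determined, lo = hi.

|AB| ∈ [10, 16]
|BD| ∈ {40}
|CD| ∈ [10, 16]
|AD| ∈ [24, 56]
|BC| ∈ [24, 56]
|AC| ∈ [8, 72]

|CB| ∈ [24, 56]  (≈ [24.0000, 56.0000])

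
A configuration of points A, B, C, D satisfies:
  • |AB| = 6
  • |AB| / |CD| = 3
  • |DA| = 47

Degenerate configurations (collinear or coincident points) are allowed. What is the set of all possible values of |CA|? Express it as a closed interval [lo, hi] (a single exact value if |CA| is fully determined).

|AB| ∈ {6}
|AD| ∈ {47}
|CD| ∈ {2}
|BD| ∈ [41, 53]
|AC| ∈ [45, 49]
|BC| ∈ [39, 55]

|CA| ∈ [45, 49]  (≈ [45.0000, 49.0000])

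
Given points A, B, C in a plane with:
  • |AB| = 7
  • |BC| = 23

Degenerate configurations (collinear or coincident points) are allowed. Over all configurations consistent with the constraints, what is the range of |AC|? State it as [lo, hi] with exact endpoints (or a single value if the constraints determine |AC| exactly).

|AC| ∈ [16, 30]  (≈ [16.0000, 30.0000])

|AB| ∈ {7}
|BC| ∈ {23}
|AC| ∈ [16, 30]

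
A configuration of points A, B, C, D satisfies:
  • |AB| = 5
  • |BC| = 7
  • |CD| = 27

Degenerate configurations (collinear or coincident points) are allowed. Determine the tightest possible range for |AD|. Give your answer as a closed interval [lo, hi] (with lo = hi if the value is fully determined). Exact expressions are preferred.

|AD| ∈ [15, 39]  (≈ [15.0000, 39.0000])

|AB| ∈ {5}
|BC| ∈ {7}
|CD| ∈ {27}
|AC| ∈ [2, 12]
|BD| ∈ [20, 34]
|AD| ∈ [15, 39]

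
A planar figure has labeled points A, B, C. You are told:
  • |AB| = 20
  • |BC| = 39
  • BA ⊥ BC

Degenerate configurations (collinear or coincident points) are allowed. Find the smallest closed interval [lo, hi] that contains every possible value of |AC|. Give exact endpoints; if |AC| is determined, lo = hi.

|AC| = √(1921)  (≈ 43.8292)

|AB| ∈ {20}
|BC| ∈ {39}
|AC| ∈ {√(1921)}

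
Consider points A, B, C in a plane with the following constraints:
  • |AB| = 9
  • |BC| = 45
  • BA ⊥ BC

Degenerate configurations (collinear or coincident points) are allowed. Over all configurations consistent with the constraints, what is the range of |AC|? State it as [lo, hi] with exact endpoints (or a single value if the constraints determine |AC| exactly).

|AC| = 9·√(26)  (≈ 45.8912)

|AB| ∈ {9}
|BC| ∈ {45}
|AC| ∈ {9·√(26)}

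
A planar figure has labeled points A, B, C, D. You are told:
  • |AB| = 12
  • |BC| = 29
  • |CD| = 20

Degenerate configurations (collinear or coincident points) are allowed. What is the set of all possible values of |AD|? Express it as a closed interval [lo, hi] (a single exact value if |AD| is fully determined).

|AB| ∈ {12}
|BC| ∈ {29}
|CD| ∈ {20}
|AC| ∈ [17, 41]
|BD| ∈ [9, 49]
|AD| ∈ [0, 61]

|AD| ∈ [0, 61]  (≈ [0.0000, 61.0000])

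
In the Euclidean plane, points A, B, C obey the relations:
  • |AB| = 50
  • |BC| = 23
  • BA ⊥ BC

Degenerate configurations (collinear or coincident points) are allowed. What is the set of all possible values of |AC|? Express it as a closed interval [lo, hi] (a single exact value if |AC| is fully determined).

|AC| = √(3029)  (≈ 55.0364)

|AB| ∈ {50}
|BC| ∈ {23}
|AC| ∈ {√(3029)}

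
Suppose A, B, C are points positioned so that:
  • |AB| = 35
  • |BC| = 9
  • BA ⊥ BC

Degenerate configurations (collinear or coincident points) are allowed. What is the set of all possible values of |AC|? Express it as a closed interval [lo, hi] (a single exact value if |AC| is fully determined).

|AB| ∈ {35}
|BC| ∈ {9}
|AC| ∈ {√(1306)}

|AC| = √(1306)  (≈ 36.1386)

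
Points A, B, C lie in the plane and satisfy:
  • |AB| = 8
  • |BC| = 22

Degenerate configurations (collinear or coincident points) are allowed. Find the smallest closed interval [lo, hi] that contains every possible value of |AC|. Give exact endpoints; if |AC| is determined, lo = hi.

|AB| ∈ {8}
|BC| ∈ {22}
|AC| ∈ [14, 30]

|AC| ∈ [14, 30]  (≈ [14.0000, 30.0000])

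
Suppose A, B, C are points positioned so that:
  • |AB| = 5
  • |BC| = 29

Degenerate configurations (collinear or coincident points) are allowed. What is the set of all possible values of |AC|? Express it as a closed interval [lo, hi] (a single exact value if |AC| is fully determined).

|AB| ∈ {5}
|BC| ∈ {29}
|AC| ∈ [24, 34]

|AC| ∈ [24, 34]  (≈ [24.0000, 34.0000])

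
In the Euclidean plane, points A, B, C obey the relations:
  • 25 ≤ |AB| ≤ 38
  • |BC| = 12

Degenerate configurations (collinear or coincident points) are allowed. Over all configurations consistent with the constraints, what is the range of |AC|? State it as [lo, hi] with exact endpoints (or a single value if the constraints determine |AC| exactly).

|AC| ∈ [13, 50]  (≈ [13.0000, 50.0000])

|AB| ∈ [25, 38]
|BC| ∈ {12}
|AC| ∈ [13, 50]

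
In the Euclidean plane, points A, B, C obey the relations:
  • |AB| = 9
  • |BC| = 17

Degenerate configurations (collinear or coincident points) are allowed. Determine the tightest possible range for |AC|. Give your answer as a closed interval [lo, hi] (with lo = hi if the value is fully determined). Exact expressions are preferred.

|AB| ∈ {9}
|BC| ∈ {17}
|AC| ∈ [8, 26]

|AC| ∈ [8, 26]  (≈ [8.0000, 26.0000])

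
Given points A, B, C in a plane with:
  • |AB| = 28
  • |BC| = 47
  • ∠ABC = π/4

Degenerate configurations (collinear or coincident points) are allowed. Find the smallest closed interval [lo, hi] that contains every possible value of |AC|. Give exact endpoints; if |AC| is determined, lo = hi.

|AB| ∈ {28}
|BC| ∈ {47}
|AC| ∈ {√(2993 - 1316·√(2))}

|AC| = √(2993 - 1316·√(2))  (≈ 33.6436)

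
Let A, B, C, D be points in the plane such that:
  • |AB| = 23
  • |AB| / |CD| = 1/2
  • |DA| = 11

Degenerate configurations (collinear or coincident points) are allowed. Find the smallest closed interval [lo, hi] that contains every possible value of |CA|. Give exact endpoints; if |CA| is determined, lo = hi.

|CA| ∈ [35, 57]  (≈ [35.0000, 57.0000])

|AB| ∈ {23}
|AD| ∈ {11}
|CD| ∈ {46}
|BD| ∈ [12, 34]
|AC| ∈ [35, 57]
|BC| ∈ [12, 80]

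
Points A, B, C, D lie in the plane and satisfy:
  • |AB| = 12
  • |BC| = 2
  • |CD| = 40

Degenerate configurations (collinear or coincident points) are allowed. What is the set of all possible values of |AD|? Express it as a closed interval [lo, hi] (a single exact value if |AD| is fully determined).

|AD| ∈ [26, 54]  (≈ [26.0000, 54.0000])

|AB| ∈ {12}
|BC| ∈ {2}
|CD| ∈ {40}
|AC| ∈ [10, 14]
|BD| ∈ [38, 42]
|AD| ∈ [26, 54]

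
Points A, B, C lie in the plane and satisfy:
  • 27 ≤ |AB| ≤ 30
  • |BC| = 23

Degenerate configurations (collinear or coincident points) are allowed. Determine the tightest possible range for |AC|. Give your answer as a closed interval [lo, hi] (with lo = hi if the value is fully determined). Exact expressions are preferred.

|AC| ∈ [4, 53]  (≈ [4.0000, 53.0000])

|AB| ∈ [27, 30]
|BC| ∈ {23}
|AC| ∈ [4, 53]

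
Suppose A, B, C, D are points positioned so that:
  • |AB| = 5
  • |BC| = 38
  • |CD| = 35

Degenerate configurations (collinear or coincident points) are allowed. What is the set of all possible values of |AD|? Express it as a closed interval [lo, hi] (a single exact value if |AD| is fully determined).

|AD| ∈ [0, 78]  (≈ [0.0000, 78.0000])

|AB| ∈ {5}
|BC| ∈ {38}
|CD| ∈ {35}
|AC| ∈ [33, 43]
|BD| ∈ [3, 73]
|AD| ∈ [0, 78]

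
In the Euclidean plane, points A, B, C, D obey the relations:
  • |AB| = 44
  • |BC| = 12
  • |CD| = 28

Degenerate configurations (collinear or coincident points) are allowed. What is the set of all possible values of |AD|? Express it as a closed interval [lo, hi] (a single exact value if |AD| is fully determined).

|AD| ∈ [4, 84]  (≈ [4.0000, 84.0000])

|AB| ∈ {44}
|BC| ∈ {12}
|CD| ∈ {28}
|AC| ∈ [32, 56]
|BD| ∈ [16, 40]
|AD| ∈ [4, 84]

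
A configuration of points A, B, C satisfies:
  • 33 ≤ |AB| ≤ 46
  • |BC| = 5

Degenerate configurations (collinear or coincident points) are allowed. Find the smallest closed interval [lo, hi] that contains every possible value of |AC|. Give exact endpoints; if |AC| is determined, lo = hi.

|AB| ∈ [33, 46]
|BC| ∈ {5}
|AC| ∈ [28, 51]

|AC| ∈ [28, 51]  (≈ [28.0000, 51.0000])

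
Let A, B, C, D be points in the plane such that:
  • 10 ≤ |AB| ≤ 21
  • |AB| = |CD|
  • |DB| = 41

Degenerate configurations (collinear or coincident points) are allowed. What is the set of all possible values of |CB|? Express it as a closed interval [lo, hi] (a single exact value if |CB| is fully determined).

|AB| ∈ [10, 21]
|BD| ∈ {41}
|CD| ∈ [10, 21]
|AD| ∈ [20, 62]
|BC| ∈ [20, 62]
|AC| ∈ [0, 83]

|CB| ∈ [20, 62]  (≈ [20.0000, 62.0000])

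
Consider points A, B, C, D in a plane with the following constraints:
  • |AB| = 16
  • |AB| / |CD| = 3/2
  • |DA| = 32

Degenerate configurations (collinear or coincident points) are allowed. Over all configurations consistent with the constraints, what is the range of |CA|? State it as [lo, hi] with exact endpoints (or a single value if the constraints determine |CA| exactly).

|AB| ∈ {16}
|AD| ∈ {32}
|CD| ∈ {32/3}
|BD| ∈ [16, 48]
|AC| ∈ [64/3, 128/3]
|BC| ∈ [16/3, 176/3]

|CA| ∈ [64/3, 128/3]  (≈ [21.3333, 42.6667])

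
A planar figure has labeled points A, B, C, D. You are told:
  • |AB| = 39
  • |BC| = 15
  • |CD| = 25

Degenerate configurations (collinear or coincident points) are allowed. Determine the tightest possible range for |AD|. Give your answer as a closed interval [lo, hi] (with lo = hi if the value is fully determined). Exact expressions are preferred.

|AD| ∈ [0, 79]  (≈ [0.0000, 79.0000])

|AB| ∈ {39}
|BC| ∈ {15}
|CD| ∈ {25}
|AC| ∈ [24, 54]
|BD| ∈ [10, 40]
|AD| ∈ [0, 79]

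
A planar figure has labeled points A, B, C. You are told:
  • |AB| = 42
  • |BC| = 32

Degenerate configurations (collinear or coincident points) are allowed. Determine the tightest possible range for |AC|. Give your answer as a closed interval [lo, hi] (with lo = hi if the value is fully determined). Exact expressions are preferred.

|AC| ∈ [10, 74]  (≈ [10.0000, 74.0000])

|AB| ∈ {42}
|BC| ∈ {32}
|AC| ∈ [10, 74]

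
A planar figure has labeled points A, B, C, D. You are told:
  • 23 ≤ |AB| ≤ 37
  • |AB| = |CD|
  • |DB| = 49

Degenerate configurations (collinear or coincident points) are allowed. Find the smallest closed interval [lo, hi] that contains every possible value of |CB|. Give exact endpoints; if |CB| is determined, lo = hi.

|AB| ∈ [23, 37]
|BD| ∈ {49}
|CD| ∈ [23, 37]
|AD| ∈ [12, 86]
|BC| ∈ [12, 86]
|AC| ∈ [0, 123]

|CB| ∈ [12, 86]  (≈ [12.0000, 86.0000])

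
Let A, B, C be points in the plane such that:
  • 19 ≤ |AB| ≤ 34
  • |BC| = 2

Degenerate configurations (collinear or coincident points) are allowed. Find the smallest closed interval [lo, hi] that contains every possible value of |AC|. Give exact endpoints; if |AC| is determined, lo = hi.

|AC| ∈ [17, 36]  (≈ [17.0000, 36.0000])

|AB| ∈ [19, 34]
|BC| ∈ {2}
|AC| ∈ [17, 36]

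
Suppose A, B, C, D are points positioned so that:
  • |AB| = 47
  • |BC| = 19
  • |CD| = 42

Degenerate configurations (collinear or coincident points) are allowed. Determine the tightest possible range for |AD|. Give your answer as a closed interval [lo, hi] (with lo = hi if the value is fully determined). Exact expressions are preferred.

|AD| ∈ [0, 108]  (≈ [0.0000, 108.0000])

|AB| ∈ {47}
|BC| ∈ {19}
|CD| ∈ {42}
|AC| ∈ [28, 66]
|BD| ∈ [23, 61]
|AD| ∈ [0, 108]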